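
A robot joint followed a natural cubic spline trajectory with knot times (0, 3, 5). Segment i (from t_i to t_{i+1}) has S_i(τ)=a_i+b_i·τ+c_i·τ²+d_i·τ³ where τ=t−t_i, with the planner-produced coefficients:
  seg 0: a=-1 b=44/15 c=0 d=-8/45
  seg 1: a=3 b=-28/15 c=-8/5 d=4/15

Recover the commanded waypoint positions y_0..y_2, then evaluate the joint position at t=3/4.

y_0=-1 y_1=3 y_2=-5
S(3/4) = 9/8

y_0 = S_0(0) = a_0 = -1
y_1 = S_1(0) = a_1 = 3
y_2 = S_1(2) = -5
t_q=3/4 is in segment 0 (τ=3/4); S_0(τ)=9/8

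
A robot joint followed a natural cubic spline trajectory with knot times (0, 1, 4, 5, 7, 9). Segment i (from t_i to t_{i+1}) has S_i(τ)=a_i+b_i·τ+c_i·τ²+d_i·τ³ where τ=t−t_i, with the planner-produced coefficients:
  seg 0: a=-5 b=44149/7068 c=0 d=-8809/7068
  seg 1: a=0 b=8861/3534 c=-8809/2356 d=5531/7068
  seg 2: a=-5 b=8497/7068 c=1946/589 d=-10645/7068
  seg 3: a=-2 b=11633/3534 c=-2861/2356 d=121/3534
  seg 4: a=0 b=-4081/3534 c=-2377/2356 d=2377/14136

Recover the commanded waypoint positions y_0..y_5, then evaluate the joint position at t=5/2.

y_0=-5 y_1=0 y_2=-5 y_3=-2 y_4=0 y_5=-5
S(5/2) = -37895/18848

y_0 = S_0(0) = a_0 = -5
y_1 = S_1(0) = a_1 = 0
y_2 = S_2(0) = a_2 = -5
y_3 = S_3(0) = a_3 = -2
y_4 = S_4(0) = a_4 = 0
y_5 = S_4(2) = -5
t_q=5/2 is in segment 1 (τ=3/2); S_1(τ)=-37895/18848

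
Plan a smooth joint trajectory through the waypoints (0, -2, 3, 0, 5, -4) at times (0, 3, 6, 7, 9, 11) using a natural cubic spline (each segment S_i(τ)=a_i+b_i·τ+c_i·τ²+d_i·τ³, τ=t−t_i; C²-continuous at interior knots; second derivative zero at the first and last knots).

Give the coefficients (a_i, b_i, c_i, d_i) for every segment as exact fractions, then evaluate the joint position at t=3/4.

  seg 0: a=0 b=-1211/622 c=0 d=2389/16794
  seg 1: a=-2 b=589/311 c=2389/1866 d=-7591/16794
  seg 2: a=3 b=-1635/622 c=-867/311 d=1503/622
  seg 3: a=0 b=-297/311 c=2775/622 d=-3401/2488
  seg 4: a=5 b=303/622 c=-4653/1244 d=1551/2488
S(3/4) = -55739/39808

Δ: Δ0=-2/3, Δ1=5/3, Δ2=-3, Δ3=5/2, Δ4=-9/2
row 1: diag=12, rhs=14; c'=1/4, d'=7/6
row 2: denom=8−3·1/4=29/4; d'=(-28−3·7/6)/(29/4)=-126/29
row 3: denom=6−1·4/29=170/29; d'=(33−1·-126/29)/(170/29)=1083/170
row 4: denom=8−2·29/85=622/85; d'=(-42−2·1083/170)/(622/85)=-4653/622
back: M4=-4653/622
back: M3=1083/170−29/85·-4653/622=2775/311
back: M2=-126/29−4/29·2775/311=-1734/311
back: M1=7/6−1/4·-1734/311=2389/933
M: M0=0, M1=2389/933, M2=-1734/311, M3=2775/311, M4=-4653/622, M5=0
seg 0: a=0, c=M0/2=0, d=(M1−M0)/(6·3)=2389/16794, b=Δ0−h0·(2M0+M1)/6=-1211/622
seg 1: a=-2, c=M1/2=2389/1866, d=(M2−M1)/(6·3)=-7591/16794, b=Δ1−h1·(2M1+M2)/6=589/311
seg 2: a=3, c=M2/2=-867/311, d=(M3−M2)/(6·1)=1503/622, b=Δ2−h2·(2M2+M3)/6=-1635/622
seg 3: a=0, c=M3/2=2775/622, d=(M4−M3)/(6·2)=-3401/2488, b=Δ3−h3·(2M3+M4)/6=-297/311
seg 4: a=5, c=M4/2=-4653/1244, d=(M5−M4)/(6·2)=1551/2488, b=Δ4−h4·(2M4+M5)/6=303/622
t_q=3/4 → seg 0, τ=3/4; S=0+-1211/622·τ+0·τ²+2389/16794·τ³=-55739/39808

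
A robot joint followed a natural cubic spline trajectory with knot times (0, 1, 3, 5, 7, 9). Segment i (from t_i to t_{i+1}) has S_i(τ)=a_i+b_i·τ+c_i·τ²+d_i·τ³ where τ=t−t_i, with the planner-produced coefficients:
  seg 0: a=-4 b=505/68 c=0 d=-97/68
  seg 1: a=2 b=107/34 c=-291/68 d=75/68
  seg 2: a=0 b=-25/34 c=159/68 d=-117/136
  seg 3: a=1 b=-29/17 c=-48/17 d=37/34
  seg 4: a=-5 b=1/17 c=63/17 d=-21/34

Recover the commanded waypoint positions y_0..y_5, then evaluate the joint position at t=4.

y_0=-4 y_1=2 y_2=0 y_3=1 y_4=-5 y_5=5
S(4) = 101/136

y_0 = S_0(0) = a_0 = -4
y_1 = S_1(0) = a_1 = 2
y_2 = S_2(0) = a_2 = 0
y_3 = S_3(0) = a_3 = 1
y_4 = S_4(0) = a_4 = -5
y_5 = S_4(2) = 5
t_q=4 is in segment 2 (τ=1); S_2(τ)=101/136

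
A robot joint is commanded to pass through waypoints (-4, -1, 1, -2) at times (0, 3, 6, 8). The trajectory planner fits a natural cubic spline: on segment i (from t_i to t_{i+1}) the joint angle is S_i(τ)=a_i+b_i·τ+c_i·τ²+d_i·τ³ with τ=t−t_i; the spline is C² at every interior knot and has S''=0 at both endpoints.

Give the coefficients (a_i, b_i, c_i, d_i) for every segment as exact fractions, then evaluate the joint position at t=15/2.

Δ: Δ0=1, Δ1=2/3, Δ2=-3/2
row 1: diag=12, rhs=-2; c'=1/4, d'=-1/6
row 2: denom=10−3·1/4=37/4; d'=(-13−3·-1/6)/(37/4)=-50/37
back: M2=-50/37
back: M1=-1/6−1/4·-50/37=19/111
M: M0=0, M1=19/111, M2=-50/37, M3=0
seg 0: a=-4, c=M0/2=0, d=(M1−M0)/(6·3)=19/1998, b=Δ0−h0·(2M0+M1)/6=203/222
seg 1: a=-1, c=M1/2=19/222, d=(M2−M1)/(6·3)=-169/1998, b=Δ1−h1·(2M1+M2)/6=130/111
seg 2: a=1, c=M2/2=-25/37, d=(M3−M2)/(6·2)=25/222, b=Δ2−h2·(2M2+M3)/6=-133/222
t_q=15/2 → seg 2, τ=3/2; S=1+-133/222·τ+-25/37·τ²+25/222·τ³=-615/592

  seg 0: a=-4 b=203/222 c=0 d=19/1998
  seg 1: a=-1 b=130/111 c=19/222 d=-169/1998
  seg 2: a=1 b=-133/222 c=-25/37 d=25/222
S(15/2) = -615/592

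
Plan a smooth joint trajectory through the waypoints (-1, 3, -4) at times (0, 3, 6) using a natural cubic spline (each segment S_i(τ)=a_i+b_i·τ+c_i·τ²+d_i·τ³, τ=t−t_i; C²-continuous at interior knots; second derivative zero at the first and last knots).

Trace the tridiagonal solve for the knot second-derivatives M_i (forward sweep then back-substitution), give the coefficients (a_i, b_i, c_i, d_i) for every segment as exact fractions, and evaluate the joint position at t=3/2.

Δ: Δ0=4/3, Δ1=-7/3
row 1: diag=12, rhs=-22; c'=1/4, d'=-11/6
back: M1=-11/6
M: M0=0, M1=-11/6, M2=0
seg 0: a=-1, c=M0/2=0, d=(M1−M0)/(6·3)=-11/108, b=Δ0−h0·(2M0+M1)/6=9/4
seg 1: a=3, c=M1/2=-11/12, d=(M2−M1)/(6·3)=11/108, b=Δ1−h1·(2M1+M2)/6=-1/2
t_q=3/2 → seg 0, τ=3/2; S=-1+9/4·τ+0·τ²+-11/108·τ³=65/32

  seg 0: a=-1 b=9/4 c=0 d=-11/108
  seg 1: a=3 b=-1/2 c=-11/12 d=11/108
S(3/2) = 65/32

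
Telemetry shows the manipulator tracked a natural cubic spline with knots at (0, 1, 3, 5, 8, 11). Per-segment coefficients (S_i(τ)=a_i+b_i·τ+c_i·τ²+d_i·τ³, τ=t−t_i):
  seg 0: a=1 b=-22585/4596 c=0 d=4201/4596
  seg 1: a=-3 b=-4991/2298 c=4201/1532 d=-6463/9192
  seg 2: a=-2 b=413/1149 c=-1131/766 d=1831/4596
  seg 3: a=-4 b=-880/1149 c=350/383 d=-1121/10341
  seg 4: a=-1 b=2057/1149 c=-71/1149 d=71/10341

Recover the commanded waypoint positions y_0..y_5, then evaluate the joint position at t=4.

y_0 = S_0(0) = a_0 = 1
y_1 = S_1(0) = a_1 = -3
y_2 = S_2(0) = a_2 = -2
y_3 = S_3(0) = a_3 = -4
y_4 = S_4(0) = a_4 = -1
y_5 = S_4(3) = 4
t_q=4 is in segment 2 (τ=1); S_2(τ)=-4165/1532

y_0=1 y_1=-3 y_2=-2 y_3=-4 y_4=-1 y_5=4
S(4) = -4165/1532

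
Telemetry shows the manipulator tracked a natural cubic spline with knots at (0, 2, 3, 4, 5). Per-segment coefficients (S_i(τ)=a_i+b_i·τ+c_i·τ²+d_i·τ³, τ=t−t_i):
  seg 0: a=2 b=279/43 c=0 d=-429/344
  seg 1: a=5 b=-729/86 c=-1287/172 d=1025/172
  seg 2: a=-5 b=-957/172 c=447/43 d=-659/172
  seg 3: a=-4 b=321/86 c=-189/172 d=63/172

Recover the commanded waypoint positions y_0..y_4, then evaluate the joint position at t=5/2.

y_0=2 y_1=5 y_2=-5 y_3=-4 y_4=-1
S(5/2) = -501/1376

y_0 = S_0(0) = a_0 = 2
y_1 = S_1(0) = a_1 = 5
y_2 = S_2(0) = a_2 = -5
y_3 = S_3(0) = a_3 = -4
y_4 = S_3(1) = -1
t_q=5/2 is in segment 1 (τ=1/2); S_1(τ)=-501/1376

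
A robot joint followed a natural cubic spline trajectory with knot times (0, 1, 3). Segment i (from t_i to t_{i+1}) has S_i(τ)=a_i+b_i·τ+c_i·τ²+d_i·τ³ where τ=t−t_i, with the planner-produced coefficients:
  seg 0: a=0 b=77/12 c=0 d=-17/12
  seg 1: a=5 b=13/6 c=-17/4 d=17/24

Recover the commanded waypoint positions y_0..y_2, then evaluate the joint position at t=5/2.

y_0=0 y_1=5 y_2=-2
S(5/2) = 69/64

y_0 = S_0(0) = a_0 = 0
y_1 = S_1(0) = a_1 = 5
y_2 = S_1(2) = -2
t_q=5/2 is in segment 1 (τ=3/2); S_1(τ)=69/64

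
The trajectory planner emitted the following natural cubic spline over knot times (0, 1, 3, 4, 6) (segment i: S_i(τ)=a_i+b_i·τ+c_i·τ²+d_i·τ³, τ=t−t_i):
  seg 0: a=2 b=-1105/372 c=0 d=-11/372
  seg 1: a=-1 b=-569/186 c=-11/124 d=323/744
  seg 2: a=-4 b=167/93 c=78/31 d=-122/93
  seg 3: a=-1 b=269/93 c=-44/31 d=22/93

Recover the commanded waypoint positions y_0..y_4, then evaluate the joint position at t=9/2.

y_0=2 y_1=-1 y_2=-4 y_3=-1 y_4=1
S(9/2) = 15/124

y_0 = S_0(0) = a_0 = 2
y_1 = S_1(0) = a_1 = -1
y_2 = S_2(0) = a_2 = -4
y_3 = S_3(0) = a_3 = -1
y_4 = S_3(2) = 1
t_q=9/2 is in segment 3 (τ=1/2); S_3(τ)=15/124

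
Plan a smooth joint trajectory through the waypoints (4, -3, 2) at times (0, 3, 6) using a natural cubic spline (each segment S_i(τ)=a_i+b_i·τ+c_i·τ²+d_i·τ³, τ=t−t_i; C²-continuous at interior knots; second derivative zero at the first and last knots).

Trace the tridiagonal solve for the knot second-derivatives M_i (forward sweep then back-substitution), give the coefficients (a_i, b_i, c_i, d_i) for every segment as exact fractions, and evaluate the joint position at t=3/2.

  seg 0: a=4 b=-10/3 c=0 d=1/9
  seg 1: a=-3 b=-1/3 c=1 d=-1/9
S(3/2) = -5/8

Δ: Δ0=-7/3, Δ1=5/3
row 1: diag=12, rhs=24; c'=1/4, d'=2
back: M1=2
M: M0=0, M1=2, M2=0
seg 0: a=4, c=M0/2=0, d=(M1−M0)/(6·3)=1/9, b=Δ0−h0·(2M0+M1)/6=-10/3
seg 1: a=-3, c=M1/2=1, d=(M2−M1)/(6·3)=-1/9, b=Δ1−h1·(2M1+M2)/6=-1/3
t_q=3/2 → seg 0, τ=3/2; S=4+-10/3·τ+0·τ²+1/9·τ³=-5/8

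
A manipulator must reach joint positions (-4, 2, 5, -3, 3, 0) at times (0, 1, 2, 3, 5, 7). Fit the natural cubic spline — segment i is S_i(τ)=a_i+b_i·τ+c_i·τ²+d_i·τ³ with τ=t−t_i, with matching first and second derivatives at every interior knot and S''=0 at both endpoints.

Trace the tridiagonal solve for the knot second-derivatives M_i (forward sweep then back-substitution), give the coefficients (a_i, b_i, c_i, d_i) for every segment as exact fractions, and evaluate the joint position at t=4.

Δ: Δ0=6, Δ1=3, Δ2=-8, Δ3=3, Δ4=-3/2
row 1: diag=4, rhs=-18; c'=1/4, d'=-9/2
row 2: denom=4−1·1/4=15/4; d'=(-66−1·-9/2)/(15/4)=-82/5
row 3: denom=6−1·4/15=86/15; d'=(66−1·-82/5)/(86/15)=618/43
row 4: denom=8−2·15/43=314/43; d'=(-27−2·618/43)/(314/43)=-2397/314
back: M4=-2397/314
back: M3=618/43−15/43·-2397/314=5349/314
back: M2=-82/5−4/15·5349/314=-3288/157
back: M1=-9/2−1/4·-3288/157=231/314
M: M0=0, M1=231/314, M2=-3288/157, M3=5349/314, M4=-2397/314, M5=0
seg 0: a=-4, c=M0/2=0, d=(M1−M0)/(6·1)=77/628, b=Δ0−h0·(2M0+M1)/6=3691/628
seg 1: a=2, c=M1/2=231/628, d=(M2−M1)/(6·1)=-2269/628, b=Δ1−h1·(2M1+M2)/6=1961/314
seg 2: a=5, c=M2/2=-1644/157, d=(M3−M2)/(6·1)=3975/628, b=Δ2−h2·(2M2+M3)/6=-2423/628
seg 3: a=-3, c=M3/2=5349/628, d=(M4−M3)/(6·2)=-1291/628, b=Δ3−h3·(2M3+M4)/6=-1825/314
seg 4: a=3, c=M4/2=-2397/628, d=(M5−M4)/(6·2)=799/1256, b=Δ4−h4·(2M4+M5)/6=1127/314
t_q=4 → seg 3, τ=1; S=-3+-1825/314·τ+5349/628·τ²+-1291/628·τ³=-369/157

  seg 0: a=-4 b=3691/628 c=0 d=77/628
  seg 1: a=2 b=1961/314 c=231/628 d=-2269/628
  seg 2: a=5 b=-2423/628 c=-1644/157 d=3975/628
  seg 3: a=-3 b=-1825/314 c=5349/628 d=-1291/628
  seg 4: a=3 b=1127/314 c=-2397/628 d=799/1256
S(4) = -369/157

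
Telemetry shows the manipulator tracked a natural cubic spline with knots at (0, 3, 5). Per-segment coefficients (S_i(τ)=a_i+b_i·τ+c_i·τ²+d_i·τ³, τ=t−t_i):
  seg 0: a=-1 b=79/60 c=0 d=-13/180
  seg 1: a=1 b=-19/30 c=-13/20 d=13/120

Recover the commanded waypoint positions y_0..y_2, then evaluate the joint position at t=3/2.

y_0 = S_0(0) = a_0 = -1
y_1 = S_1(0) = a_1 = 1
y_2 = S_1(2) = -2
t_q=3/2 is in segment 0 (τ=3/2); S_0(τ)=117/160

y_0=-1 y_1=1 y_2=-2
S(3/2) = 117/160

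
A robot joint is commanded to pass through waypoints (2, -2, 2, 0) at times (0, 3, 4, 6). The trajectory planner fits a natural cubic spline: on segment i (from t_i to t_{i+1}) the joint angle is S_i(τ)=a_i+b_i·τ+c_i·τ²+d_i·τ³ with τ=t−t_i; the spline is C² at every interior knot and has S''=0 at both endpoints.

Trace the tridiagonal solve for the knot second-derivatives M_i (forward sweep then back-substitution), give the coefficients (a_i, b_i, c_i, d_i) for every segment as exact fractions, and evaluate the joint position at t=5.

Δ: Δ0=-4/3, Δ1=4, Δ2=-1
row 1: diag=8, rhs=32; c'=1/8, d'=4
row 2: denom=6−1·1/8=47/8; d'=(-30−1·4)/(47/8)=-272/47
back: M2=-272/47
back: M1=4−1/8·-272/47=222/47
M: M0=0, M1=222/47, M2=-272/47, M3=0
seg 0: a=2, c=M0/2=0, d=(M1−M0)/(6·3)=37/141, b=Δ0−h0·(2M0+M1)/6=-521/141
seg 1: a=-2, c=M1/2=111/47, d=(M2−M1)/(6·1)=-247/141, b=Δ1−h1·(2M1+M2)/6=478/141
seg 2: a=2, c=M2/2=-136/47, d=(M3−M2)/(6·2)=68/141, b=Δ2−h2·(2M2+M3)/6=403/141
t_q=5 → seg 2, τ=1; S=2+403/141·τ+-136/47·τ²+68/141·τ³=115/47

  seg 0: a=2 b=-521/141 c=0 d=37/141
  seg 1: a=-2 b=478/141 c=111/47 d=-247/141
  seg 2: a=2 b=403/141 c=-136/47 d=68/141
S(5) = 115/47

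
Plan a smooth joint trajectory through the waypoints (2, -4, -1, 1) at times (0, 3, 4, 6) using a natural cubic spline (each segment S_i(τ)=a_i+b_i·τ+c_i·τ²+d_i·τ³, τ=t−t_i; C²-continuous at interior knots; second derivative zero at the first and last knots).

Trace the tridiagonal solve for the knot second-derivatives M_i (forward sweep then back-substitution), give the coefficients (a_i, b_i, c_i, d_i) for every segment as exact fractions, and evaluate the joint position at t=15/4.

  seg 0: a=2 b=-190/47 c=0 d=32/141
  seg 1: a=-4 b=98/47 c=96/47 d=-53/47
  seg 2: a=-1 b=131/47 c=-63/47 d=21/94
S(15/4) = -5303/3008

Δ: Δ0=-2, Δ1=3, Δ2=1
row 1: diag=8, rhs=30; c'=1/8, d'=15/4
row 2: denom=6−1·1/8=47/8; d'=(-12−1·15/4)/(47/8)=-126/47
back: M2=-126/47
back: M1=15/4−1/8·-126/47=192/47
M: M0=0, M1=192/47, M2=-126/47, M3=0
seg 0: a=2, c=M0/2=0, d=(M1−M0)/(6·3)=32/141, b=Δ0−h0·(2M0+M1)/6=-190/47
seg 1: a=-4, c=M1/2=96/47, d=(M2−M1)/(6·1)=-53/47, b=Δ1−h1·(2M1+M2)/6=98/47
seg 2: a=-1, c=M2/2=-63/47, d=(M3−M2)/(6·2)=21/94, b=Δ2−h2·(2M2+M3)/6=131/47
t_q=15/4 → seg 1, τ=3/4; S=-4+98/47·τ+96/47·τ²+-53/47·τ³=-5303/3008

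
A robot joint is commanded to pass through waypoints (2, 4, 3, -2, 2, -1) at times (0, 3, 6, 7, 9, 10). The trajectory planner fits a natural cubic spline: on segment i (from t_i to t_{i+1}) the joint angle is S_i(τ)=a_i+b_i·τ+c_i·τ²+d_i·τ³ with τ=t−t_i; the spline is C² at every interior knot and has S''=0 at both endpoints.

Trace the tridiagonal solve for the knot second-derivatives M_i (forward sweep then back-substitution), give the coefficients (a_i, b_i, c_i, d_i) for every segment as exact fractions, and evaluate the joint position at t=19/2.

Δ: Δ0=2/3, Δ1=-1/3, Δ2=-5, Δ3=2, Δ4=-3
row 1: diag=12, rhs=-6; c'=1/4, d'=-1/2
row 2: denom=8−3·1/4=29/4; d'=(-28−3·-1/2)/(29/4)=-106/29
row 3: denom=6−1·4/29=170/29; d'=(42−1·-106/29)/(170/29)=662/85
row 4: denom=6−2·29/85=452/85; d'=(-30−2·662/85)/(452/85)=-1937/226
back: M4=-1937/226
back: M3=662/85−29/85·-1937/226=2421/226
back: M2=-106/29−4/29·2421/226=-580/113
back: M1=-1/2−1/4·-580/113=177/226
M: M0=0, M1=177/226, M2=-580/113, M3=2421/226, M4=-1937/226, M5=0
seg 0: a=2, c=M0/2=0, d=(M1−M0)/(6·3)=59/1356, b=Δ0−h0·(2M0+M1)/6=373/1356
seg 1: a=4, c=M1/2=177/452, d=(M2−M1)/(6·3)=-1337/4068, b=Δ1−h1·(2M1+M2)/6=983/678
seg 2: a=3, c=M2/2=-290/113, d=(M3−M2)/(6·1)=3581/1356, b=Δ2−h2·(2M2+M3)/6=-6881/1356
seg 3: a=-2, c=M3/2=2421/452, d=(M4−M3)/(6·2)=-2179/1356, b=Δ3−h3·(2M3+M4)/6=-1549/678
seg 4: a=2, c=M4/2=-1937/452, d=(M5−M4)/(6·1)=1937/1356, b=Δ4−h4·(2M4+M5)/6=-97/678
t_q=19/2 → seg 4, τ=1/2; S=2+-97/678·τ+-1937/452·τ²+1937/1356·τ³=3745/3616

  seg 0: a=2 b=373/1356 c=0 d=59/1356
  seg 1: a=4 b=983/678 c=177/452 d=-1337/4068
  seg 2: a=3 b=-6881/1356 c=-290/113 d=3581/1356
  seg 3: a=-2 b=-1549/678 c=2421/452 d=-2179/1356
  seg 4: a=2 b=-97/678 c=-1937/452 d=1937/1356
S(19/2) = 3745/3616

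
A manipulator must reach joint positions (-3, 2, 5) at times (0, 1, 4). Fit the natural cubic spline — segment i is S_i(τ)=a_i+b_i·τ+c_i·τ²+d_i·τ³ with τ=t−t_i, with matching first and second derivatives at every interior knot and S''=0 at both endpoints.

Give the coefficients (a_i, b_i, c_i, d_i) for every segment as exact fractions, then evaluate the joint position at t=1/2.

  seg 0: a=-3 b=11/2 c=0 d=-1/2
  seg 1: a=2 b=4 c=-3/2 d=1/6
S(1/2) = -5/16

Δ: Δ0=5, Δ1=1
row 1: diag=8, rhs=-24; c'=3/8, d'=-3
back: M1=-3
M: M0=0, M1=-3, M2=0
seg 0: a=-3, c=M0/2=0, d=(M1−M0)/(6·1)=-1/2, b=Δ0−h0·(2M0+M1)/6=11/2
seg 1: a=2, c=M1/2=-3/2, d=(M2−M1)/(6·3)=1/6, b=Δ1−h1·(2M1+M2)/6=4
t_q=1/2 → seg 0, τ=1/2; S=-3+11/2·τ+0·τ²+-1/2·τ³=-5/16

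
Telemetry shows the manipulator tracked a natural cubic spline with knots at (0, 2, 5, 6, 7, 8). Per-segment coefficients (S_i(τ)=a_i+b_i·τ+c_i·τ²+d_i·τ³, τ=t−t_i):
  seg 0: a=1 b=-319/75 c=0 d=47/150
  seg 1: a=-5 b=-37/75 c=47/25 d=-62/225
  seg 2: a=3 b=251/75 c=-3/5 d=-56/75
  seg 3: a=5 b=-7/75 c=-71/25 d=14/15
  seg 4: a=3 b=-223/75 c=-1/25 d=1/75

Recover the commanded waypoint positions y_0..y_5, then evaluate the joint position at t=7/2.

y_0=1 y_1=-5 y_2=3 y_3=5 y_4=3 y_5=0
S(7/2) = -61/25

y_0 = S_0(0) = a_0 = 1
y_1 = S_1(0) = a_1 = -5
y_2 = S_2(0) = a_2 = 3
y_3 = S_3(0) = a_3 = 5
y_4 = S_4(0) = a_4 = 3
y_5 = S_4(1) = 0
t_q=7/2 is in segment 1 (τ=3/2); S_1(τ)=-61/25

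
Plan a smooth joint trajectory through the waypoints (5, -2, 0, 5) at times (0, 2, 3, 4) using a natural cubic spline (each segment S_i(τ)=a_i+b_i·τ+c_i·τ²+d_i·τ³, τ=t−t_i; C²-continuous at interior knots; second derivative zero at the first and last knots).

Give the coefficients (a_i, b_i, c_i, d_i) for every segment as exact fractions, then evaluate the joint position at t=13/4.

Δ: Δ0=-7/2, Δ1=2, Δ2=5
row 1: diag=6, rhs=33; c'=1/6, d'=11/2
row 2: denom=4−1·1/6=23/6; d'=(18−1·11/2)/(23/6)=75/23
back: M2=75/23
back: M1=11/2−1/6·75/23=114/23
M: M0=0, M1=114/23, M2=75/23, M3=0
seg 0: a=5, c=M0/2=0, d=(M1−M0)/(6·2)=19/46, b=Δ0−h0·(2M0+M1)/6=-237/46
seg 1: a=-2, c=M1/2=57/23, d=(M2−M1)/(6·1)=-13/46, b=Δ1−h1·(2M1+M2)/6=-9/46
seg 2: a=0, c=M2/2=75/46, d=(M3−M2)/(6·1)=-25/46, b=Δ2−h2·(2M2+M3)/6=90/23
t_q=13/4 → seg 2, τ=1/4; S=0+90/23·τ+75/46·τ²+-25/46·τ³=3155/2944

  seg 0: a=5 b=-237/46 c=0 d=19/46
  seg 1: a=-2 b=-9/46 c=57/23 d=-13/46
  seg 2: a=0 b=90/23 c=75/46 d=-25/46
S(13/4) = 3155/2944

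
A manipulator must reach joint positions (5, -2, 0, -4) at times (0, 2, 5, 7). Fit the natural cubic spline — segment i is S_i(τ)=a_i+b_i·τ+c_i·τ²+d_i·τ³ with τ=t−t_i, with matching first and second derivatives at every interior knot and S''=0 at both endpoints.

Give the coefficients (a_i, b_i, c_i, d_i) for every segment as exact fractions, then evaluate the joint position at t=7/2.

  seg 0: a=5 b=-2507/546 c=0 d=149/546
  seg 1: a=-2 b=-719/546 c=149/91 d=-41/126
  seg 2: a=0 b=-76/273 c=-235/182 d=235/1092
S(7/2) = -289/208

Δ: Δ0=-7/2, Δ1=2/3, Δ2=-2
row 1: diag=10, rhs=25; c'=3/10, d'=5/2
row 2: denom=10−3·3/10=91/10; d'=(-16−3·5/2)/(91/10)=-235/91
back: M2=-235/91
back: M1=5/2−3/10·-235/91=298/91
M: M0=0, M1=298/91, M2=-235/91, M3=0
seg 0: a=5, c=M0/2=0, d=(M1−M0)/(6·2)=149/546, b=Δ0−h0·(2M0+M1)/6=-2507/546
seg 1: a=-2, c=M1/2=149/91, d=(M2−M1)/(6·3)=-41/126, b=Δ1−h1·(2M1+M2)/6=-719/546
seg 2: a=0, c=M2/2=-235/182, d=(M3−M2)/(6·2)=235/1092, b=Δ2−h2·(2M2+M3)/6=-76/273
t_q=7/2 → seg 1, τ=3/2; S=-2+-719/546·τ+149/91·τ²+-41/126·τ³=-289/208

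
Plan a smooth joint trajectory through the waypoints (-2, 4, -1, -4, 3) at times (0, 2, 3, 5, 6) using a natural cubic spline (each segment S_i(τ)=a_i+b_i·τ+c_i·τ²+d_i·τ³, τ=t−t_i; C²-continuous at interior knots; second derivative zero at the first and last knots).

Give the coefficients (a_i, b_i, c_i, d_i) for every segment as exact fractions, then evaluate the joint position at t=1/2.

Δ: Δ0=3, Δ1=-5, Δ2=-3/2, Δ3=7
row 1: diag=6, rhs=-48; c'=1/6, d'=-8
row 2: denom=6−1·1/6=35/6; d'=(21−1·-8)/(35/6)=174/35
row 3: denom=6−2·12/35=186/35; d'=(51−2·174/35)/(186/35)=479/62
back: M3=479/62
back: M2=174/35−12/35·479/62=72/31
back: M1=-8−1/6·72/31=-260/31
M: M0=0, M1=-260/31, M2=72/31, M3=479/62, M4=0
seg 0: a=-2, c=M0/2=0, d=(M1−M0)/(6·2)=-65/93, b=Δ0−h0·(2M0+M1)/6=539/93
seg 1: a=4, c=M1/2=-130/31, d=(M2−M1)/(6·1)=166/93, b=Δ1−h1·(2M1+M2)/6=-241/93
seg 2: a=-1, c=M2/2=36/31, d=(M3−M2)/(6·2)=335/744, b=Δ2−h2·(2M2+M3)/6=-523/93
seg 3: a=-4, c=M3/2=479/124, d=(M4−M3)/(6·1)=-479/372, b=Δ3−h3·(2M3+M4)/6=823/186
t_q=1/2 → seg 0, τ=1/2; S=-2+539/93·τ+0·τ²+-65/93·τ³=201/248

  seg 0: a=-2 b=539/93 c=0 d=-65/93
  seg 1: a=4 b=-241/93 c=-130/31 d=166/93
  seg 2: a=-1 b=-523/93 c=36/31 d=335/744
  seg 3: a=-4 b=823/186 c=479/124 d=-479/372
S(1/2) = 201/248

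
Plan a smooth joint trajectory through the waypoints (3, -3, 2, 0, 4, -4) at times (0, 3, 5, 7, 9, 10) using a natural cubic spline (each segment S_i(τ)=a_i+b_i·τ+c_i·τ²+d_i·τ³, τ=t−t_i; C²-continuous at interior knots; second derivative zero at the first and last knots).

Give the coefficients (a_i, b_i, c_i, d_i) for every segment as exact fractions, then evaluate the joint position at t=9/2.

  seg 0: a=3 b=-751/194 c=0 d=121/582
  seg 1: a=-3 b=169/97 c=363/194 d=-579/776
  seg 2: a=2 b=53/194 c=-1011/388 d=191/194
  seg 3: a=0 b=323/194 c=1281/388 d=-152/97
  seg 4: a=4 b=-763/194 c=-2367/388 d=789/388
S(9/2) = 8103/6208

Δ: Δ0=-2, Δ1=5/2, Δ2=-1, Δ3=2, Δ4=-8
row 1: diag=10, rhs=27; c'=1/5, d'=27/10
row 2: denom=8−2·1/5=38/5; d'=(-21−2·27/10)/(38/5)=-66/19
row 3: denom=8−2·5/19=142/19; d'=(18−2·-66/19)/(142/19)=237/71
row 4: denom=6−2·19/71=388/71; d'=(-60−2·237/71)/(388/71)=-2367/194
back: M4=-2367/194
back: M3=237/71−19/71·-2367/194=1281/194
back: M2=-66/19−5/19·1281/194=-1011/194
back: M1=27/10−1/5·-1011/194=363/97
M: M0=0, M1=363/97, M2=-1011/194, M3=1281/194, M4=-2367/194, M5=0
seg 0: a=3, c=M0/2=0, d=(M1−M0)/(6·3)=121/582, b=Δ0−h0·(2M0+M1)/6=-751/194
seg 1: a=-3, c=M1/2=363/194, d=(M2−M1)/(6·2)=-579/776, b=Δ1−h1·(2M1+M2)/6=169/97
seg 2: a=2, c=M2/2=-1011/388, d=(M3−M2)/(6·2)=191/194, b=Δ2−h2·(2M2+M3)/6=53/194
seg 3: a=0, c=M3/2=1281/388, d=(M4−M3)/(6·2)=-152/97, b=Δ3−h3·(2M3+M4)/6=323/194
seg 4: a=4, c=M4/2=-2367/388, d=(M5−M4)/(6·1)=789/388, b=Δ4−h4·(2M4+M5)/6=-763/194
t_q=9/2 → seg 1, τ=3/2; S=-3+169/97·τ+363/194·τ²+-579/776·τ³=8103/6208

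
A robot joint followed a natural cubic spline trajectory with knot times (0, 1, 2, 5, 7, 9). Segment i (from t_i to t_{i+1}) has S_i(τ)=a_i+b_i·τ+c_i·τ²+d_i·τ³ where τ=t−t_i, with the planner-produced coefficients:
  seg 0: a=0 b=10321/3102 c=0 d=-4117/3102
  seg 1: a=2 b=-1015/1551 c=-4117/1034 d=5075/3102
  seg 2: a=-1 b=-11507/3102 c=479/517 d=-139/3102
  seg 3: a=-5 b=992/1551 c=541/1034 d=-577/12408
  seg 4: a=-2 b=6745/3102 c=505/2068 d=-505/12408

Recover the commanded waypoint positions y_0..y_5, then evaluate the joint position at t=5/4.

y_0 = S_0(0) = a_0 = 0
y_1 = S_1(0) = a_1 = 2
y_2 = S_2(0) = a_2 = -1
y_3 = S_3(0) = a_3 = -5
y_4 = S_4(0) = a_4 = -2
y_5 = S_4(2) = 3
t_q=5/4 is in segment 1 (τ=1/4); S_1(τ)=106749/66176

y_0=0 y_1=2 y_2=-1 y_3=-5 y_4=-2 y_5=3
S(5/4) = 106749/66176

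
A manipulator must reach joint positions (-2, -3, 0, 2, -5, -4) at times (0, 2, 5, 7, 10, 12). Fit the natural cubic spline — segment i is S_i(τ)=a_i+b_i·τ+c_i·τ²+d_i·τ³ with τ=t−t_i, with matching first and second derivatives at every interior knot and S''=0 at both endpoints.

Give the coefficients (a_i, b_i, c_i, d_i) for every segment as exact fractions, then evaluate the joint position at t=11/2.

  seg 0: a=-2 b=-12097/15762 c=0 d=527/7881
  seg 1: a=-3 b=551/15762 c=1054/2627 d=-3761/141858
  seg 2: a=0 b=13606/7881 c=2563/15762 d=-56/213
  seg 3: a=2 b=-2044/2627 c=-22301/15762 d=42389/141858
  seg 4: a=-5 b=-6301/5254 c=3348/2627 d=-558/2627
S(11/2) = 18305/21016

Δ: Δ0=-1/2, Δ1=1, Δ2=1, Δ3=-7/3, Δ4=1/2
row 1: diag=10, rhs=9; c'=3/10, d'=9/10
row 2: denom=10−3·3/10=91/10; d'=(0−3·9/10)/(91/10)=-27/91
row 3: denom=10−2·20/91=870/91; d'=(-20−2·-27/91)/(870/91)=-883/435
row 4: denom=10−3·91/290=2627/290; d'=(17−3·-883/435)/(2627/290)=6696/2627
back: M4=6696/2627
back: M3=-883/435−91/290·6696/2627=-22301/7881
back: M2=-27/91−20/91·-22301/7881=2563/7881
back: M1=9/10−3/10·2563/7881=2108/2627
M: M0=0, M1=2108/2627, M2=2563/7881, M3=-22301/7881, M4=6696/2627, M5=0
seg 0: a=-2, c=M0/2=0, d=(M1−M0)/(6·2)=527/7881, b=Δ0−h0·(2M0+M1)/6=-12097/15762
seg 1: a=-3, c=M1/2=1054/2627, d=(M2−M1)/(6·3)=-3761/141858, b=Δ1−h1·(2M1+M2)/6=551/15762
seg 2: a=0, c=M2/2=2563/15762, d=(M3−M2)/(6·2)=-56/213, b=Δ2−h2·(2M2+M3)/6=13606/7881
seg 3: a=2, c=M3/2=-22301/15762, d=(M4−M3)/(6·3)=42389/141858, b=Δ3−h3·(2M3+M4)/6=-2044/2627
seg 4: a=-5, c=M4/2=3348/2627, d=(M5−M4)/(6·2)=-558/2627, b=Δ4−h4·(2M4+M5)/6=-6301/5254
t_q=11/2 → seg 2, τ=1/2; S=0+13606/7881·τ+2563/15762·τ²+-56/213·τ³=18305/21016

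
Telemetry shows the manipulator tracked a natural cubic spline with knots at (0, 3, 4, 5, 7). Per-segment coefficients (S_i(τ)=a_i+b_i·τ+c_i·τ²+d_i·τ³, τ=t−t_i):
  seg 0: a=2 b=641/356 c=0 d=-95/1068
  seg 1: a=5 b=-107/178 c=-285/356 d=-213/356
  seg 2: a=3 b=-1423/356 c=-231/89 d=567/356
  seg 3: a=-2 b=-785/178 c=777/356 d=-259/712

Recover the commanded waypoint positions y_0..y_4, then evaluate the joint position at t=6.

y_0=2 y_1=5 y_2=3 y_3=-2 y_4=-5
S(6) = -3269/712

y_0 = S_0(0) = a_0 = 2
y_1 = S_1(0) = a_1 = 5
y_2 = S_2(0) = a_2 = 3
y_3 = S_3(0) = a_3 = -2
y_4 = S_3(2) = -5
t_q=6 is in segment 3 (τ=1); S_3(τ)=-3269/712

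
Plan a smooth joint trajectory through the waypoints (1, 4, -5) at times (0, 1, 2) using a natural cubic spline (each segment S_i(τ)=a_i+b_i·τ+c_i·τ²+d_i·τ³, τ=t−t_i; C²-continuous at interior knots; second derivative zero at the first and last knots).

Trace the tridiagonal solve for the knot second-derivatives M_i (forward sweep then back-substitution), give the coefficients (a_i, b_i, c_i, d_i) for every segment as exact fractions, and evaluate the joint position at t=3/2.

Δ: Δ0=3, Δ1=-9
row 1: diag=4, rhs=-72; c'=1/4, d'=-18
back: M1=-18
M: M0=0, M1=-18, M2=0
seg 0: a=1, c=M0/2=0, d=(M1−M0)/(6·1)=-3, b=Δ0−h0·(2M0+M1)/6=6
seg 1: a=4, c=M1/2=-9, d=(M2−M1)/(6·1)=3, b=Δ1−h1·(2M1+M2)/6=-3
t_q=3/2 → seg 1, τ=1/2; S=4+-3·τ+-9·τ²+3·τ³=5/8

  seg 0: a=1 b=6 c=0 d=-3
  seg 1: a=4 b=-3 c=-9 d=3
S(3/2) = 5/8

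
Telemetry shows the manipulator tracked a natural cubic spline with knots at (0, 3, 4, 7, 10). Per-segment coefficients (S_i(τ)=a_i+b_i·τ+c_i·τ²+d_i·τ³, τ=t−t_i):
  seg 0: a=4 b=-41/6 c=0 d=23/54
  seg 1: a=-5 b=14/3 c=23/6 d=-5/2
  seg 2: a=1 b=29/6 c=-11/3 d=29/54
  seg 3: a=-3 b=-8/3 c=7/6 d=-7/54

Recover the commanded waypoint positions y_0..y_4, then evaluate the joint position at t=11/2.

y_0=4 y_1=-5 y_2=1 y_3=-3 y_4=-4
S(11/2) = 29/16

y_0 = S_0(0) = a_0 = 4
y_1 = S_1(0) = a_1 = -5
y_2 = S_2(0) = a_2 = 1
y_3 = S_3(0) = a_3 = -3
y_4 = S_3(3) = -4
t_q=11/2 is in segment 2 (τ=3/2); S_2(τ)=29/16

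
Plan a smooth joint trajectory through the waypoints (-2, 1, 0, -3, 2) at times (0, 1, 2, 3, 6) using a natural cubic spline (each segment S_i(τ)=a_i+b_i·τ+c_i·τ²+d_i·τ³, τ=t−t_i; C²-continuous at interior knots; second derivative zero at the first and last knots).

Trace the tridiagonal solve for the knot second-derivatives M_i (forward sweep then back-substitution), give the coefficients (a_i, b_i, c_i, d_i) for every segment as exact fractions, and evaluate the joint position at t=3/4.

Δ: Δ0=3, Δ1=-1, Δ2=-3, Δ3=5/3
row 1: diag=4, rhs=-24; c'=1/4, d'=-6
row 2: denom=4−1·1/4=15/4; d'=(-12−1·-6)/(15/4)=-8/5
row 3: denom=8−1·4/15=116/15; d'=(28−1·-8/5)/(116/15)=111/29
back: M3=111/29
back: M2=-8/5−4/15·111/29=-76/29
back: M1=-6−1/4·-76/29=-155/29
M: M0=0, M1=-155/29, M2=-76/29, M3=111/29, M4=0
seg 0: a=-2, c=M0/2=0, d=(M1−M0)/(6·1)=-155/174, b=Δ0−h0·(2M0+M1)/6=677/174
seg 1: a=1, c=M1/2=-155/58, d=(M2−M1)/(6·1)=79/174, b=Δ1−h1·(2M1+M2)/6=106/87
seg 2: a=0, c=M2/2=-38/29, d=(M3−M2)/(6·1)=187/174, b=Δ2−h2·(2M2+M3)/6=-481/174
seg 3: a=-3, c=M3/2=111/58, d=(M4−M3)/(6·3)=-37/174, b=Δ3−h3·(2M3+M4)/6=-188/87
t_q=3/4 → seg 0, τ=3/4; S=-2+677/174·τ+0·τ²+-155/174·τ³=2013/3712

  seg 0: a=-2 b=677/174 c=0 d=-155/174
  seg 1: a=1 b=106/87 c=-155/58 d=79/174
  seg 2: a=0 b=-481/174 c=-38/29 d=187/174
  seg 3: a=-3 b=-188/87 c=111/58 d=-37/174
S(3/4) = 2013/3712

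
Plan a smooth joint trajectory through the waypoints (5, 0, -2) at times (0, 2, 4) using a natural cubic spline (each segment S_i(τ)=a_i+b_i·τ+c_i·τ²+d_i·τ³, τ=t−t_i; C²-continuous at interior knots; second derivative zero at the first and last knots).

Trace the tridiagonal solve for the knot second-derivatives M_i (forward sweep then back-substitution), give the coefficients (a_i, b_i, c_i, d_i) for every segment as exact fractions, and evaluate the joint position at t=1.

Δ: Δ0=-5/2, Δ1=-1
row 1: diag=8, rhs=9; c'=1/4, d'=9/8
back: M1=9/8
M: M0=0, M1=9/8, M2=0
seg 0: a=5, c=M0/2=0, d=(M1−M0)/(6·2)=3/32, b=Δ0−h0·(2M0+M1)/6=-23/8
seg 1: a=0, c=M1/2=9/16, d=(M2−M1)/(6·2)=-3/32, b=Δ1−h1·(2M1+M2)/6=-7/4
t_q=1 → seg 0, τ=1; S=5+-23/8·τ+0·τ²+3/32·τ³=71/32

  seg 0: a=5 b=-23/8 c=0 d=3/32
  seg 1: a=0 b=-7/4 c=9/16 d=-3/32
S(1) = 71/32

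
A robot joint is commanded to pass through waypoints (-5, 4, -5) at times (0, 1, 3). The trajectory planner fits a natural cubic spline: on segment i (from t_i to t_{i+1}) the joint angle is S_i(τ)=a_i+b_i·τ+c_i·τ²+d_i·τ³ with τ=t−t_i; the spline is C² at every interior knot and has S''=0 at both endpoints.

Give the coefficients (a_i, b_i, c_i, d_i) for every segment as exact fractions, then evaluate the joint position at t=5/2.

Δ: Δ0=9, Δ1=-9/2
row 1: diag=6, rhs=-81; c'=1/3, d'=-27/2
back: M1=-27/2
M: M0=0, M1=-27/2, M2=0
seg 0: a=-5, c=M0/2=0, d=(M1−M0)/(6·1)=-9/4, b=Δ0−h0·(2M0+M1)/6=45/4
seg 1: a=4, c=M1/2=-27/4, d=(M2−M1)/(6·2)=9/8, b=Δ1−h1·(2M1+M2)/6=9/2
t_q=5/2 → seg 1, τ=3/2; S=4+9/2·τ+-27/4·τ²+9/8·τ³=-41/64

  seg 0: a=-5 b=45/4 c=0 d=-9/4
  seg 1: a=4 b=9/2 c=-27/4 d=9/8
S(5/2) = -41/64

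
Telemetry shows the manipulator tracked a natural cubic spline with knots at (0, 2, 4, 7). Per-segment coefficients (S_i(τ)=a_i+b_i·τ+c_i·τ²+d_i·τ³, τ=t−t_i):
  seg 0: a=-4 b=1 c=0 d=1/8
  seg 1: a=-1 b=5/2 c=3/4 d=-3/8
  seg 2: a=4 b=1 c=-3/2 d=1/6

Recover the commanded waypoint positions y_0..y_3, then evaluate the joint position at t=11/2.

y_0 = S_0(0) = a_0 = -4
y_1 = S_1(0) = a_1 = -1
y_2 = S_2(0) = a_2 = 4
y_3 = S_2(3) = -2
t_q=11/2 is in segment 2 (τ=3/2); S_2(τ)=43/16

y_0=-4 y_1=-1 y_2=4 y_3=-2
S(11/2) = 43/16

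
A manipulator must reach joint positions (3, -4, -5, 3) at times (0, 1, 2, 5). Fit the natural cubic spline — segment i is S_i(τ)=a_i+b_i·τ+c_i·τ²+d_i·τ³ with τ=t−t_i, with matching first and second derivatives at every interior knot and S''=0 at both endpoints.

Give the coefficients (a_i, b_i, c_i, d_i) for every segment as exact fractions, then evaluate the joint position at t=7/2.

  seg 0: a=3 b=-784/93 c=0 d=133/93
  seg 1: a=-4 b=-385/93 c=133/31 d=-107/93
  seg 2: a=-5 b=92/93 c=26/31 d=-26/279
S(7/2) = -241/124

Δ: Δ0=-7, Δ1=-1, Δ2=8/3
row 1: diag=4, rhs=36; c'=1/4, d'=9
row 2: denom=8−1·1/4=31/4; d'=(22−1·9)/(31/4)=52/31
back: M2=52/31
back: M1=9−1/4·52/31=266/31
M: M0=0, M1=266/31, M2=52/31, M3=0
seg 0: a=3, c=M0/2=0, d=(M1−M0)/(6·1)=133/93, b=Δ0−h0·(2M0+M1)/6=-784/93
seg 1: a=-4, c=M1/2=133/31, d=(M2−M1)/(6·1)=-107/93, b=Δ1−h1·(2M1+M2)/6=-385/93
seg 2: a=-5, c=M2/2=26/31, d=(M3−M2)/(6·3)=-26/279, b=Δ2−h2·(2M2+M3)/6=92/93
t_q=7/2 → seg 2, τ=3/2; S=-5+92/93·τ+26/31·τ²+-26/279·τ³=-241/124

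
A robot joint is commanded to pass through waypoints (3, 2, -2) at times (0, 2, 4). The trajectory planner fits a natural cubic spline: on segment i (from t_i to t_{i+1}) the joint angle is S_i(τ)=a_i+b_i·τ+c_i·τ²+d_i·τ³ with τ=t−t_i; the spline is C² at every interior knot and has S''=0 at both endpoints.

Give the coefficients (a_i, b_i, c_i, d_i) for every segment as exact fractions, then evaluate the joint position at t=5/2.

Δ: Δ0=-1/2, Δ1=-2
row 1: diag=8, rhs=-9; c'=1/4, d'=-9/8
back: M1=-9/8
M: M0=0, M1=-9/8, M2=0
seg 0: a=3, c=M0/2=0, d=(M1−M0)/(6·2)=-3/32, b=Δ0−h0·(2M0+M1)/6=-1/8
seg 1: a=2, c=M1/2=-9/16, d=(M2−M1)/(6·2)=3/32, b=Δ1−h1·(2M1+M2)/6=-5/4
t_q=5/2 → seg 1, τ=1/2; S=2+-5/4·τ+-9/16·τ²+3/32·τ³=319/256

  seg 0: a=3 b=-1/8 c=0 d=-3/32
  seg 1: a=2 b=-5/4 c=-9/16 d=3/32
S(5/2) = 319/256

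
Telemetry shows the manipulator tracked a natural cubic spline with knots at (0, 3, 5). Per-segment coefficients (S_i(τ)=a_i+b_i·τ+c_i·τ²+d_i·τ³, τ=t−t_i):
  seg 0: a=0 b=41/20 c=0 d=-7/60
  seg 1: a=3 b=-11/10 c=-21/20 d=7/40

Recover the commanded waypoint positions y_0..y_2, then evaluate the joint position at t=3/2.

y_0 = S_0(0) = a_0 = 0
y_1 = S_1(0) = a_1 = 3
y_2 = S_1(2) = -2
t_q=3/2 is in segment 0 (τ=3/2); S_0(τ)=429/160

y_0=0 y_1=3 y_2=-2
S(3/2) = 429/160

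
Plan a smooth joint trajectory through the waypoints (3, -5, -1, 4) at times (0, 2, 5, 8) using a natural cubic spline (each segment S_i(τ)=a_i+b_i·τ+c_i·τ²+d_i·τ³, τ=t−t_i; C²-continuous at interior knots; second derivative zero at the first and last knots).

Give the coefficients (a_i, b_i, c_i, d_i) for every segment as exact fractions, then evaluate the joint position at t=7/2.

Δ: Δ0=-4, Δ1=4/3, Δ2=5/3
row 1: diag=10, rhs=32; c'=3/10, d'=16/5
row 2: denom=12−3·3/10=111/10; d'=(2−3·16/5)/(111/10)=-76/111
back: M2=-76/111
back: M1=16/5−3/10·-76/111=126/37
M: M0=0, M1=126/37, M2=-76/111, M3=0
seg 0: a=3, c=M0/2=0, d=(M1−M0)/(6·2)=21/74, b=Δ0−h0·(2M0+M1)/6=-190/37
seg 1: a=-5, c=M1/2=63/37, d=(M2−M1)/(6·3)=-227/999, b=Δ1−h1·(2M1+M2)/6=-64/37
seg 2: a=-1, c=M2/2=-38/111, d=(M3−M2)/(6·3)=38/999, b=Δ2−h2·(2M2+M3)/6=87/37
t_q=7/2 → seg 1, τ=3/2; S=-5+-64/37·τ+63/37·τ²+-227/999·τ³=-1341/296

  seg 0: a=3 b=-190/37 c=0 d=21/74
  seg 1: a=-5 b=-64/37 c=63/37 d=-227/999
  seg 2: a=-1 b=87/37 c=-38/111 d=38/999
S(7/2) = -1341/296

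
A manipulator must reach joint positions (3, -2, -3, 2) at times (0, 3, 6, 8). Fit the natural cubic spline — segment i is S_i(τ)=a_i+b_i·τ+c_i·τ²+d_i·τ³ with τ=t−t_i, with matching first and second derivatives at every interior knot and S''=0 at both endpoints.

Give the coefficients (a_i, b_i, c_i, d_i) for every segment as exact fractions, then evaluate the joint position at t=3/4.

  seg 0: a=3 b=-133/74 c=0 d=29/1998
  seg 1: a=-2 b=-52/37 c=29/222 d=151/1998
  seg 2: a=-3 b=105/74 c=30/37 d=-5/37
S(3/4) = 7853/4736

Δ: Δ0=-5/3, Δ1=-1/3, Δ2=5/2
row 1: diag=12, rhs=8; c'=1/4, d'=2/3
row 2: denom=10−3·1/4=37/4; d'=(17−3·2/3)/(37/4)=60/37
back: M2=60/37
back: M1=2/3−1/4·60/37=29/111
M: M0=0, M1=29/111, M2=60/37, M3=0
seg 0: a=3, c=M0/2=0, d=(M1−M0)/(6·3)=29/1998, b=Δ0−h0·(2M0+M1)/6=-133/74
seg 1: a=-2, c=M1/2=29/222, d=(M2−M1)/(6·3)=151/1998, b=Δ1−h1·(2M1+M2)/6=-52/37
seg 2: a=-3, c=M2/2=30/37, d=(M3−M2)/(6·2)=-5/37, b=Δ2−h2·(2M2+M3)/6=105/74
t_q=3/4 → seg 0, τ=3/4; S=3+-133/74·τ+0·τ²+29/1998·τ³=7853/4736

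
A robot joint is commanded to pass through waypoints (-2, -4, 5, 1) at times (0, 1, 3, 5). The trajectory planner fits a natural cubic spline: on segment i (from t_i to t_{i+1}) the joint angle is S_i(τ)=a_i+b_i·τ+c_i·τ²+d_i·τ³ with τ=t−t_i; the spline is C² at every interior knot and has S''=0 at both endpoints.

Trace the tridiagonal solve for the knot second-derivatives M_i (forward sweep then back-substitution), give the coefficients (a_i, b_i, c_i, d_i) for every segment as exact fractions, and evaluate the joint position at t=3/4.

Δ: Δ0=-2, Δ1=9/2, Δ2=-2
row 1: diag=6, rhs=39; c'=1/3, d'=13/2
row 2: denom=8−2·1/3=22/3; d'=(-39−2·13/2)/(22/3)=-78/11
back: M2=-78/11
back: M1=13/2−1/3·-78/11=195/22
M: M0=0, M1=195/22, M2=-78/11, M3=0
seg 0: a=-2, c=M0/2=0, d=(M1−M0)/(6·1)=65/44, b=Δ0−h0·(2M0+M1)/6=-153/44
seg 1: a=-4, c=M1/2=195/44, d=(M2−M1)/(6·2)=-117/88, b=Δ1−h1·(2M1+M2)/6=21/22
seg 2: a=5, c=M2/2=-39/11, d=(M3−M2)/(6·2)=13/22, b=Δ2−h2·(2M2+M3)/6=30/11
t_q=3/4 → seg 0, τ=3/4; S=-2+-153/44·τ+0·τ²+65/44·τ³=-11221/2816

  seg 0: a=-2 b=-153/44 c=0 d=65/44
  seg 1: a=-4 b=21/22 c=195/44 d=-117/88
  seg 2: a=5 b=30/11 c=-39/11 d=13/22
S(3/4) = -11221/2816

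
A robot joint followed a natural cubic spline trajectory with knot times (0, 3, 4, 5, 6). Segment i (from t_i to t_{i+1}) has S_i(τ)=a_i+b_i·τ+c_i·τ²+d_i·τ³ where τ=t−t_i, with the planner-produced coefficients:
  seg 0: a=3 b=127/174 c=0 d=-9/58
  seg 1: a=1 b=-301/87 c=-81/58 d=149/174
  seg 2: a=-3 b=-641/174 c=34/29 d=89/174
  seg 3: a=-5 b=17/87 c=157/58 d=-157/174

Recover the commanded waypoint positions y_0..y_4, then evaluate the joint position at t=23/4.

y_0=3 y_1=1 y_2=-3 y_3=-5 y_4=-3
S(23/4) = -13777/3712

y_0 = S_0(0) = a_0 = 3
y_1 = S_1(0) = a_1 = 1
y_2 = S_2(0) = a_2 = -3
y_3 = S_3(0) = a_3 = -5
y_4 = S_3(1) = -3
t_q=23/4 is in segment 3 (τ=3/4); S_3(τ)=-13777/3712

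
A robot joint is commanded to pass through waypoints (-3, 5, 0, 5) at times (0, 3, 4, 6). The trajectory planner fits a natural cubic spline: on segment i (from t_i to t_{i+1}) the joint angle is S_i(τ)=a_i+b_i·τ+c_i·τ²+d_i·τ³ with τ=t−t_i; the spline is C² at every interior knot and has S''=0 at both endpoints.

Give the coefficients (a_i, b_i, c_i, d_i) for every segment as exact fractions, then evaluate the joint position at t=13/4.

  seg 0: a=-3 b=1715/282 c=0 d=-107/282
  seg 1: a=5 b=-587/141 c=-321/94 d=727/282
  seg 2: a=0 b=-919/282 c=203/47 d=-203/282
S(13/4) = 22777/6016

Δ: Δ0=8/3, Δ1=-5, Δ2=5/2
row 1: diag=8, rhs=-46; c'=1/8, d'=-23/4
row 2: denom=6−1·1/8=47/8; d'=(45−1·-23/4)/(47/8)=406/47
back: M2=406/47
back: M1=-23/4−1/8·406/47=-321/47
M: M0=0, M1=-321/47, M2=406/47, M3=0
seg 0: a=-3, c=M0/2=0, d=(M1−M0)/(6·3)=-107/282, b=Δ0−h0·(2M0+M1)/6=1715/282
seg 1: a=5, c=M1/2=-321/94, d=(M2−M1)/(6·1)=727/282, b=Δ1−h1·(2M1+M2)/6=-587/141
seg 2: a=0, c=M2/2=203/47, d=(M3−M2)/(6·2)=-203/282, b=Δ2−h2·(2M2+M3)/6=-919/282
t_q=13/4 → seg 1, τ=1/4; S=5+-587/141·τ+-321/94·τ²+727/282·τ³=22777/6016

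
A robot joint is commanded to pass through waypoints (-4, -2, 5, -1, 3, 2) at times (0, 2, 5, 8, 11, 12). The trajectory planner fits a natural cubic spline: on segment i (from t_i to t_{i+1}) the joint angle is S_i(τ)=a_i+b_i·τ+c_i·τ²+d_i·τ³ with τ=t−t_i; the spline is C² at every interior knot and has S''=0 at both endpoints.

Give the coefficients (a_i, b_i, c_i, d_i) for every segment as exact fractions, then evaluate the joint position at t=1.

  seg 0: a=-4 b=1159/2979 c=0 d=455/2979
  seg 1: a=-2 b=6619/2979 c=910/993 d=-7858/26811
  seg 2: a=5 b=-575/2979 c=-5128/2979 d=10001/26811
  seg 3: a=-1 b=-1340/2979 c=4873/2979 d=-9307/26811
  seg 4: a=3 b=-23/2979 c=-1478/993 d=1478/2979
S(1) = -3434/993

Δ: Δ0=1, Δ1=7/3, Δ2=-2, Δ3=4/3, Δ4=-1
row 1: diag=10, rhs=8; c'=3/10, d'=4/5
row 2: denom=12−3·3/10=111/10; d'=(-26−3·4/5)/(111/10)=-284/111
row 3: denom=12−3·10/37=414/37; d'=(20−3·-284/111)/(414/37)=512/207
row 4: denom=8−3·37/138=331/46; d'=(-14−3·512/207)/(331/46)=-2956/993
back: M4=-2956/993
back: M3=512/207−37/138·-2956/993=9746/2979
back: M2=-284/111−10/37·9746/2979=-10256/2979
back: M1=4/5−3/10·-10256/2979=1820/993
M: M0=0, M1=1820/993, M2=-10256/2979, M3=9746/2979, M4=-2956/993, M5=0
seg 0: a=-4, c=M0/2=0, d=(M1−M0)/(6·2)=455/2979, b=Δ0−h0·(2M0+M1)/6=1159/2979
seg 1: a=-2, c=M1/2=910/993, d=(M2−M1)/(6·3)=-7858/26811, b=Δ1−h1·(2M1+M2)/6=6619/2979
seg 2: a=5, c=M2/2=-5128/2979, d=(M3−M2)/(6·3)=10001/26811, b=Δ2−h2·(2M2+M3)/6=-575/2979
seg 3: a=-1, c=M3/2=4873/2979, d=(M4−M3)/(6·3)=-9307/26811, b=Δ3−h3·(2M3+M4)/6=-1340/2979
seg 4: a=3, c=M4/2=-1478/993, d=(M5−M4)/(6·1)=1478/2979, b=Δ4−h4·(2M4+M5)/6=-23/2979
t_q=1 → seg 0, τ=1; S=-4+1159/2979·τ+0·τ²+455/2979·τ³=-3434/993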